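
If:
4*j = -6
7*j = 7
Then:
No Solution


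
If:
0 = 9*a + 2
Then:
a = -2/9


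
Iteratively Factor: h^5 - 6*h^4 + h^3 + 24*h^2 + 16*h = (h)*(h^4 - 6*h^3 + h^2 + 24*h + 16) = h*(h + 1)*(h^3 - 7*h^2 + 8*h + 16) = h*(h + 1)^2*(h^2 - 8*h + 16) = h*(h - 4)*(h + 1)^2*(h - 4)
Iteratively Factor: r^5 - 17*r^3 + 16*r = (r - 4)*(r^4 + 4*r^3 - r^2 - 4*r) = (r - 4)*(r + 1)*(r^3 + 3*r^2 - 4*r) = (r - 4)*(r + 1)*(r + 4)*(r^2 - r) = (r - 4)*(r - 1)*(r + 1)*(r + 4)*(r)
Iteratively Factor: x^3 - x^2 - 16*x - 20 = (x + 2)*(x^2 - 3*x - 10) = (x + 2)^2*(x - 5)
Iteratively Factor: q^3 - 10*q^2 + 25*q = (q - 5)*(q^2 - 5*q) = (q - 5)^2*(q)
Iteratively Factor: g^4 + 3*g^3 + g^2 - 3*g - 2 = (g + 1)*(g^3 + 2*g^2 - g - 2) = (g + 1)^2*(g^2 + g - 2) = (g + 1)^2*(g + 2)*(g - 1)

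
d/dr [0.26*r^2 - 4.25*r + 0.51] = 0.52*r - 4.25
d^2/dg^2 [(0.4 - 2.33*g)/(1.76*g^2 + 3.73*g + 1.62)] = (-(2.33*g - 0.4)*(3.52*g + 3.73)*(7.04*g + 7.46) + (24.6048*g + 15.9738)*(1.76*g^2 + 3.73*g + 1.62))/(1.76*g^2 + 3.73*g + 1.62)^3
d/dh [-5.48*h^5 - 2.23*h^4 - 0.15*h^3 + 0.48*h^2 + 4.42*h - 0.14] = -27.4*h^4 - 8.92*h^3 - 0.45*h^2 + 0.96*h + 4.42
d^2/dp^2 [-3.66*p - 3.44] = 0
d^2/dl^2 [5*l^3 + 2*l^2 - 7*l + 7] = 30*l + 4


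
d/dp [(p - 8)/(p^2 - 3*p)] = (-p^2 + 16*p - 24)/(p^2*(p^2 - 6*p + 9))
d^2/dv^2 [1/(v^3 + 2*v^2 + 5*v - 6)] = 2*(-(3*v + 2)*(v^3 + 2*v^2 + 5*v - 6) + (3*v^2 + 4*v + 5)^2)/(v^3 + 2*v^2 + 5*v - 6)^3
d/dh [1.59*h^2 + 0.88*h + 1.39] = 3.18*h + 0.88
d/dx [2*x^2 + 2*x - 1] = 4*x + 2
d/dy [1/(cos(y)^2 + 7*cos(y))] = (2*cos(y) + 7)*sin(y)/((cos(y) + 7)^2*cos(y)^2)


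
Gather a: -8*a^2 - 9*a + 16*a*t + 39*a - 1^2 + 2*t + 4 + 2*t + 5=-8*a^2 + a*(16*t + 30) + 4*t + 8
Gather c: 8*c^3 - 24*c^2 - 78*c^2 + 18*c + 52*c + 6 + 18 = 8*c^3 - 102*c^2 + 70*c + 24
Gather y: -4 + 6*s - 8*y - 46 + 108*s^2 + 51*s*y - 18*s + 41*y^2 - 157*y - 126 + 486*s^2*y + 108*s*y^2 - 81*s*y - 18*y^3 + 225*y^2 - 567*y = 108*s^2 - 12*s - 18*y^3 + y^2*(108*s + 266) + y*(486*s^2 - 30*s - 732) - 176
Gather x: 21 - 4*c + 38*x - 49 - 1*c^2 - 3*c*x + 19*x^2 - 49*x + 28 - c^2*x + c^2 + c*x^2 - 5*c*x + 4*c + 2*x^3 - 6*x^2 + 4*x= 2*x^3 + x^2*(c + 13) + x*(-c^2 - 8*c - 7)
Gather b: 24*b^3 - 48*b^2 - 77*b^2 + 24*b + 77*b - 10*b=24*b^3 - 125*b^2 + 91*b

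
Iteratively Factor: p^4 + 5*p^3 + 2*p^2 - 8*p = (p - 1)*(p^3 + 6*p^2 + 8*p) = p*(p - 1)*(p^2 + 6*p + 8) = p*(p - 1)*(p + 2)*(p + 4)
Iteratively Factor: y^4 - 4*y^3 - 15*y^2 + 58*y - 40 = (y + 4)*(y^3 - 8*y^2 + 17*y - 10) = (y - 2)*(y + 4)*(y^2 - 6*y + 5) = (y - 5)*(y - 2)*(y + 4)*(y - 1)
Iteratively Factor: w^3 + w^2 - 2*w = (w - 1)*(w^2 + 2*w) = (w - 1)*(w + 2)*(w)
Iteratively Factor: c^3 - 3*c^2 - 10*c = (c + 2)*(c^2 - 5*c) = c*(c + 2)*(c - 5)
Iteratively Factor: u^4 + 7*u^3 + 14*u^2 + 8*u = (u + 4)*(u^3 + 3*u^2 + 2*u) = u*(u + 4)*(u^2 + 3*u + 2) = u*(u + 2)*(u + 4)*(u + 1)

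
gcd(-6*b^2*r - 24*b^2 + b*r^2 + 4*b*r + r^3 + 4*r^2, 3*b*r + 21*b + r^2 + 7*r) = 3*b + r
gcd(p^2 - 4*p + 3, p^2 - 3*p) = p - 3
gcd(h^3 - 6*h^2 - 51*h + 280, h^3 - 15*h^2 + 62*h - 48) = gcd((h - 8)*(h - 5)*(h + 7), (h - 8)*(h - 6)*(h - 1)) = h - 8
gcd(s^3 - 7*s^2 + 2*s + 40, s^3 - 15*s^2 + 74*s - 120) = s^2 - 9*s + 20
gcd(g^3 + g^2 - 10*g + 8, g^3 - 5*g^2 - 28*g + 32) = g^2 + 3*g - 4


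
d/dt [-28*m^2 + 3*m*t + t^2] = 3*m + 2*t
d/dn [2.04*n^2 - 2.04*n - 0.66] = 4.08*n - 2.04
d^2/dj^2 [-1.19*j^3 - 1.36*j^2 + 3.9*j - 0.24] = -7.14*j - 2.72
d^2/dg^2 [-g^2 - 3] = -2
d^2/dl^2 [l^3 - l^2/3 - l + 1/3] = 6*l - 2/3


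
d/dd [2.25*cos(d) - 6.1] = -2.25*sin(d)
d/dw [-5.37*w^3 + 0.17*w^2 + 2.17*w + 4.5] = -16.11*w^2 + 0.34*w + 2.17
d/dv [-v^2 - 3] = -2*v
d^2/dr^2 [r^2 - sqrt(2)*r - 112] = 2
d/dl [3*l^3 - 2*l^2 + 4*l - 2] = 9*l^2 - 4*l + 4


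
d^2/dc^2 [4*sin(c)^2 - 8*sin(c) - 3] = 8*sin(c) + 8*cos(2*c)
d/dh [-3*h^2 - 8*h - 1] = -6*h - 8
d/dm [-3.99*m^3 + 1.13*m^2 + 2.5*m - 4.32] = -11.97*m^2 + 2.26*m + 2.5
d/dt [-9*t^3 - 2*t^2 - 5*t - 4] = -27*t^2 - 4*t - 5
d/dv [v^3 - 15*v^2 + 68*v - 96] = 3*v^2 - 30*v + 68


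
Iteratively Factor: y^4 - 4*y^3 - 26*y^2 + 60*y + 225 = (y - 5)*(y^3 + y^2 - 21*y - 45) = (y - 5)^2*(y^2 + 6*y + 9) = (y - 5)^2*(y + 3)*(y + 3)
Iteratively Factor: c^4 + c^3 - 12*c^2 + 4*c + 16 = (c + 1)*(c^3 - 12*c + 16) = (c - 2)*(c + 1)*(c^2 + 2*c - 8) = (c - 2)*(c + 1)*(c + 4)*(c - 2)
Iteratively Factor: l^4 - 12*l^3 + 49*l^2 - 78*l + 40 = (l - 4)*(l^3 - 8*l^2 + 17*l - 10) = (l - 4)*(l - 2)*(l^2 - 6*l + 5) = (l - 5)*(l - 4)*(l - 2)*(l - 1)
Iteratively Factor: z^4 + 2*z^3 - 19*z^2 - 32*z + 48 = (z - 4)*(z^3 + 6*z^2 + 5*z - 12) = (z - 4)*(z + 4)*(z^2 + 2*z - 3) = (z - 4)*(z + 3)*(z + 4)*(z - 1)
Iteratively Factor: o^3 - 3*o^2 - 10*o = (o + 2)*(o^2 - 5*o) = (o - 5)*(o + 2)*(o)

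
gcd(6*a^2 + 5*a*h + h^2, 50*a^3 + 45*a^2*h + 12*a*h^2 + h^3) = 2*a + h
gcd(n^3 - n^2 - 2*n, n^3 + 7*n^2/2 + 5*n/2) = n^2 + n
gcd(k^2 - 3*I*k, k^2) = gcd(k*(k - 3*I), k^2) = k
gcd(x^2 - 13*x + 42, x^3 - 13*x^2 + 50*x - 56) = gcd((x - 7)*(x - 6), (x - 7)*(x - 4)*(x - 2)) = x - 7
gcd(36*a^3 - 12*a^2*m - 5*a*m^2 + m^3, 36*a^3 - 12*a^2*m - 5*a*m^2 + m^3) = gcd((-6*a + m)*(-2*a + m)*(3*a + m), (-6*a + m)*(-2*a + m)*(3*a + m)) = 36*a^3 - 12*a^2*m - 5*a*m^2 + m^3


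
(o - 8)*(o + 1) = o^2 - 7*o - 8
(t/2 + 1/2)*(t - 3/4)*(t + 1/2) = t^3/2 + 3*t^2/8 - 5*t/16 - 3/16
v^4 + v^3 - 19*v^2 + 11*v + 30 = (v - 3)*(v - 2)*(v + 1)*(v + 5)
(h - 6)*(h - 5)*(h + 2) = h^3 - 9*h^2 + 8*h + 60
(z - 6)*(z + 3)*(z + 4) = z^3 + z^2 - 30*z - 72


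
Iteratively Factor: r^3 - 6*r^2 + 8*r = (r - 4)*(r^2 - 2*r) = (r - 4)*(r - 2)*(r)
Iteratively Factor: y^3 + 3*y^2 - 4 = (y - 1)*(y^2 + 4*y + 4) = (y - 1)*(y + 2)*(y + 2)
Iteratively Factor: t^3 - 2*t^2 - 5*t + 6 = (t + 2)*(t^2 - 4*t + 3) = (t - 1)*(t + 2)*(t - 3)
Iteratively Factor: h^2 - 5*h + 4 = (h - 1)*(h - 4)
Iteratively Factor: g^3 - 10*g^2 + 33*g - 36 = (g - 4)*(g^2 - 6*g + 9) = (g - 4)*(g - 3)*(g - 3)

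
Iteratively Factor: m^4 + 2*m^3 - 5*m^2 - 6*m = (m)*(m^3 + 2*m^2 - 5*m - 6) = m*(m + 3)*(m^2 - m - 2) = m*(m - 2)*(m + 3)*(m + 1)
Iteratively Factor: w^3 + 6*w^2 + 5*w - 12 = (w - 1)*(w^2 + 7*w + 12) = (w - 1)*(w + 4)*(w + 3)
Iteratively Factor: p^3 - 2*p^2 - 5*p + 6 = (p + 2)*(p^2 - 4*p + 3) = (p - 3)*(p + 2)*(p - 1)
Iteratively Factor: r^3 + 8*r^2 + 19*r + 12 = (r + 3)*(r^2 + 5*r + 4) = (r + 3)*(r + 4)*(r + 1)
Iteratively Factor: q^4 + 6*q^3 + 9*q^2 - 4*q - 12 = (q - 1)*(q^3 + 7*q^2 + 16*q + 12) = (q - 1)*(q + 3)*(q^2 + 4*q + 4) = (q - 1)*(q + 2)*(q + 3)*(q + 2)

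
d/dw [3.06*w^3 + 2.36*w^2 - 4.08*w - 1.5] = 9.18*w^2 + 4.72*w - 4.08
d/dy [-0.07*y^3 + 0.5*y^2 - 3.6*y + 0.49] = -0.21*y^2 + 1.0*y - 3.6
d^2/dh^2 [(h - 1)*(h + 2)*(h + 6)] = 6*h + 14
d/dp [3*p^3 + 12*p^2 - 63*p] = 9*p^2 + 24*p - 63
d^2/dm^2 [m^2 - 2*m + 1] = 2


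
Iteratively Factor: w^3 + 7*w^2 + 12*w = (w + 3)*(w^2 + 4*w) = w*(w + 3)*(w + 4)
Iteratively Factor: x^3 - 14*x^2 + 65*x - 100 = (x - 5)*(x^2 - 9*x + 20) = (x - 5)^2*(x - 4)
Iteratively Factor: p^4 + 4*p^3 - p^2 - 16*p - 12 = (p - 2)*(p^3 + 6*p^2 + 11*p + 6) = (p - 2)*(p + 1)*(p^2 + 5*p + 6) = (p - 2)*(p + 1)*(p + 3)*(p + 2)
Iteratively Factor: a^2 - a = (a)*(a - 1)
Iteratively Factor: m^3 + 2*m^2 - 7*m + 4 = (m + 4)*(m^2 - 2*m + 1) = (m - 1)*(m + 4)*(m - 1)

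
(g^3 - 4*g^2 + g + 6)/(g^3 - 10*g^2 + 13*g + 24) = (g - 2)/(g - 8)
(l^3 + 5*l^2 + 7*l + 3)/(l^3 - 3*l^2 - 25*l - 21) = (l + 1)/(l - 7)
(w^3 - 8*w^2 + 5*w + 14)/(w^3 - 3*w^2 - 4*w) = (w^2 - 9*w + 14)/(w*(w - 4))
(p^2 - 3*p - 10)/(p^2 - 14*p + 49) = (p^2 - 3*p - 10)/(p^2 - 14*p + 49)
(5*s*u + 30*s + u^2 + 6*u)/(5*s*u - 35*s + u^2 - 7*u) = (u + 6)/(u - 7)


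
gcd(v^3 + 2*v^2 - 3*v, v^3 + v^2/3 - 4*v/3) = v^2 - v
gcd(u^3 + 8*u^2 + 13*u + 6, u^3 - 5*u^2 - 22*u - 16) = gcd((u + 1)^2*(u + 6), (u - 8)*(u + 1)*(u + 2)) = u + 1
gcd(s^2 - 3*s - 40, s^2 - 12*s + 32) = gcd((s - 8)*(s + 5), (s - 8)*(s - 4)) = s - 8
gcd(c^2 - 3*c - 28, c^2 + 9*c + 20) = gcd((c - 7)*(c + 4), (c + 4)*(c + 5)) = c + 4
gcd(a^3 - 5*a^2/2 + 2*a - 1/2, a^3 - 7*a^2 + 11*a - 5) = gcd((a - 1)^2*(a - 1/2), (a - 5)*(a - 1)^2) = a^2 - 2*a + 1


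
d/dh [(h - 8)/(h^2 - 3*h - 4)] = (-h^2 + 16*h - 28)/(h^4 - 6*h^3 + h^2 + 24*h + 16)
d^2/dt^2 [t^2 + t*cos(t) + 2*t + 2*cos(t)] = -t*cos(t) - 2*sqrt(2)*sin(t + pi/4) + 2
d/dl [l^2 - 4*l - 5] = 2*l - 4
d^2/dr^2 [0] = 0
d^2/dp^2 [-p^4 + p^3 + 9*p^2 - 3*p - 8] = -12*p^2 + 6*p + 18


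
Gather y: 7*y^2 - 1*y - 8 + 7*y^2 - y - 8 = 14*y^2 - 2*y - 16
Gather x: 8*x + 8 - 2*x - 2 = 6*x + 6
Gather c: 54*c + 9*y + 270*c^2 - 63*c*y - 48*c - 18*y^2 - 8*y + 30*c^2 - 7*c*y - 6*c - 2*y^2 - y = 300*c^2 - 70*c*y - 20*y^2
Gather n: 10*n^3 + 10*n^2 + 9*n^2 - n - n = 10*n^3 + 19*n^2 - 2*n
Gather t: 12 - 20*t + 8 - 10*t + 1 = 21 - 30*t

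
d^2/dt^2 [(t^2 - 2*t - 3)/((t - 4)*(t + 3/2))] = 4*(2*t^3 + 36*t^2 - 54*t + 117)/(8*t^6 - 60*t^5 + 6*t^4 + 595*t^3 - 36*t^2 - 2160*t - 1728)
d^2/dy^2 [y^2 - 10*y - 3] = 2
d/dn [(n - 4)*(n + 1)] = 2*n - 3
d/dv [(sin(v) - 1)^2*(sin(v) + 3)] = (sin(v) - 1)*(3*sin(v) + 5)*cos(v)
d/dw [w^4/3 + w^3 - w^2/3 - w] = 4*w^3/3 + 3*w^2 - 2*w/3 - 1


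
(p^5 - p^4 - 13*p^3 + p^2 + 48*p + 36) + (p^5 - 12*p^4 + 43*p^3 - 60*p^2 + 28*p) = 2*p^5 - 13*p^4 + 30*p^3 - 59*p^2 + 76*p + 36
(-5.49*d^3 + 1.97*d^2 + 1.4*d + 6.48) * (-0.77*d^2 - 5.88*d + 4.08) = 4.2273*d^5 + 30.7643*d^4 - 35.0608*d^3 - 5.184*d^2 - 32.3904*d + 26.4384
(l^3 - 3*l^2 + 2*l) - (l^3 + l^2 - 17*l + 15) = -4*l^2 + 19*l - 15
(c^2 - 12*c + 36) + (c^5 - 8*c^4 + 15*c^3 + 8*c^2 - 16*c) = c^5 - 8*c^4 + 15*c^3 + 9*c^2 - 28*c + 36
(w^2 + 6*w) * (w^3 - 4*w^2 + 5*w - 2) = w^5 + 2*w^4 - 19*w^3 + 28*w^2 - 12*w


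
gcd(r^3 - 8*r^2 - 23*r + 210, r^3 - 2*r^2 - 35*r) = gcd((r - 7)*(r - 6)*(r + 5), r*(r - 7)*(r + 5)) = r^2 - 2*r - 35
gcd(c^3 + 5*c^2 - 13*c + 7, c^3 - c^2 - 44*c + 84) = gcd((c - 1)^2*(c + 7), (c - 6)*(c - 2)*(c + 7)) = c + 7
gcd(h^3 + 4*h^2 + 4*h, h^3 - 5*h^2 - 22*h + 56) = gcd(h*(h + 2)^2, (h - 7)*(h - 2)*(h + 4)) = 1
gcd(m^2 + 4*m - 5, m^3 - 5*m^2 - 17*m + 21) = m - 1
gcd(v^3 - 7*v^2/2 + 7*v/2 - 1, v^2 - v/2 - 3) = v - 2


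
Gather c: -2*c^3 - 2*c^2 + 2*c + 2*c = -2*c^3 - 2*c^2 + 4*c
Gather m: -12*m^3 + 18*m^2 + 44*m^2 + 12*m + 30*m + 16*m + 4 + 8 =-12*m^3 + 62*m^2 + 58*m + 12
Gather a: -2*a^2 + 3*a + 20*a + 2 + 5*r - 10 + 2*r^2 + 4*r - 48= -2*a^2 + 23*a + 2*r^2 + 9*r - 56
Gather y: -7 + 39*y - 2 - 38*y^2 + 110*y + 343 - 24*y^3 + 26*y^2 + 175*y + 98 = -24*y^3 - 12*y^2 + 324*y + 432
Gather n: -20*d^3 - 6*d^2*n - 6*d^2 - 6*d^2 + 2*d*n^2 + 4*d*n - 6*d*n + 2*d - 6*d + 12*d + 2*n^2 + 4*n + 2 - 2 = -20*d^3 - 12*d^2 + 8*d + n^2*(2*d + 2) + n*(-6*d^2 - 2*d + 4)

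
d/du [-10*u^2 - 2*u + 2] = -20*u - 2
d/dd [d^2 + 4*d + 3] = 2*d + 4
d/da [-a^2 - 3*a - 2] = -2*a - 3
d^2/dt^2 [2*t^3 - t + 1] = 12*t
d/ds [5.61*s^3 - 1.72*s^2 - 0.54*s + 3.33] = 16.83*s^2 - 3.44*s - 0.54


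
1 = 1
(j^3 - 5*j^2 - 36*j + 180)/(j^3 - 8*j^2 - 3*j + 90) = (j + 6)/(j + 3)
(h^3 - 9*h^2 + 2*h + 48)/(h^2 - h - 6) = h - 8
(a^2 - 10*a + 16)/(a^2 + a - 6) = (a - 8)/(a + 3)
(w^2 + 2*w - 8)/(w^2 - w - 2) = (w + 4)/(w + 1)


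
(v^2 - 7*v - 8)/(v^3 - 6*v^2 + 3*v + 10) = (v - 8)/(v^2 - 7*v + 10)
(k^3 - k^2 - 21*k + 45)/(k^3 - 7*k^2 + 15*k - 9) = (k + 5)/(k - 1)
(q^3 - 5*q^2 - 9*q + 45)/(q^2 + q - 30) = (q^2 - 9)/(q + 6)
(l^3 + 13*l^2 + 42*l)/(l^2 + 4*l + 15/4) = 4*l*(l^2 + 13*l + 42)/(4*l^2 + 16*l + 15)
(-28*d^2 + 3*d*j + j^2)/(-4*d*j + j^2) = (7*d + j)/j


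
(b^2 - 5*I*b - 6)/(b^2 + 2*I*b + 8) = (b - 3*I)/(b + 4*I)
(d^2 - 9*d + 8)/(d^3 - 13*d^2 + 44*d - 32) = 1/(d - 4)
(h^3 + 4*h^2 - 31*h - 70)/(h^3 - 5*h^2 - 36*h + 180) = (h^2 + 9*h + 14)/(h^2 - 36)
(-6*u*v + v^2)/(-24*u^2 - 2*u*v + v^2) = v/(4*u + v)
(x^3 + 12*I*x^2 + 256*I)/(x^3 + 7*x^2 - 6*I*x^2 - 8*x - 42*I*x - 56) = (x^2 + 16*I*x - 64)/(x^2 + x*(7 - 2*I) - 14*I)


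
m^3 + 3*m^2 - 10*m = m*(m - 2)*(m + 5)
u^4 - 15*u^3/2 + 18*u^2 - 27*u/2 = u*(u - 3)^2*(u - 3/2)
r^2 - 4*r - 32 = (r - 8)*(r + 4)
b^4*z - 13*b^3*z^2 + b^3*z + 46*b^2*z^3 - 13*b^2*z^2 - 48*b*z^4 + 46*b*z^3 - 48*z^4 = (b - 8*z)*(b - 3*z)*(b - 2*z)*(b*z + z)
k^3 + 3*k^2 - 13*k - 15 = (k - 3)*(k + 1)*(k + 5)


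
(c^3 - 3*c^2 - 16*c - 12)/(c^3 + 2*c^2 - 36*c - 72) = (c + 1)/(c + 6)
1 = 1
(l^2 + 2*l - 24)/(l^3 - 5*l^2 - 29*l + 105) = (l^2 + 2*l - 24)/(l^3 - 5*l^2 - 29*l + 105)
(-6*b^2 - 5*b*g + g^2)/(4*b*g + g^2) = (-6*b^2 - 5*b*g + g^2)/(g*(4*b + g))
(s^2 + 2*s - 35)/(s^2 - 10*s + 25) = (s + 7)/(s - 5)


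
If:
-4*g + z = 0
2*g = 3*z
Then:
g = 0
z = 0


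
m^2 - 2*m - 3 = (m - 3)*(m + 1)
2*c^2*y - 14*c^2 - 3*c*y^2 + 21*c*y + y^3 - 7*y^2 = (-2*c + y)*(-c + y)*(y - 7)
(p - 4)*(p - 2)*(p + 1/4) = p^3 - 23*p^2/4 + 13*p/2 + 2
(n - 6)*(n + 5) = n^2 - n - 30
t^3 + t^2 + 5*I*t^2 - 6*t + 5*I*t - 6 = (t + 1)*(t + 2*I)*(t + 3*I)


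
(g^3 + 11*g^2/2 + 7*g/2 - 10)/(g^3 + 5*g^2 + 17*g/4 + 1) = 2*(2*g^2 + 3*g - 5)/(4*g^2 + 4*g + 1)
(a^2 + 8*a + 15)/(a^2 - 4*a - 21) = (a + 5)/(a - 7)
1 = 1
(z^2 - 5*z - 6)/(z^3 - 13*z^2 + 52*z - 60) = (z + 1)/(z^2 - 7*z + 10)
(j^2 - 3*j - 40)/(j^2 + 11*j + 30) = (j - 8)/(j + 6)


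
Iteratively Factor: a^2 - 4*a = (a - 4)*(a)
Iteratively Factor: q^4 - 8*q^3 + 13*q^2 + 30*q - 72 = (q - 3)*(q^3 - 5*q^2 - 2*q + 24) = (q - 4)*(q - 3)*(q^2 - q - 6) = (q - 4)*(q - 3)^2*(q + 2)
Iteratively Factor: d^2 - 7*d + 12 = (d - 3)*(d - 4)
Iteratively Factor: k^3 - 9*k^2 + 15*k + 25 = (k - 5)*(k^2 - 4*k - 5) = (k - 5)^2*(k + 1)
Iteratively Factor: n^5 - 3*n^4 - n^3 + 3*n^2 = (n + 1)*(n^4 - 4*n^3 + 3*n^2) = n*(n + 1)*(n^3 - 4*n^2 + 3*n) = n*(n - 3)*(n + 1)*(n^2 - n) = n^2*(n - 3)*(n + 1)*(n - 1)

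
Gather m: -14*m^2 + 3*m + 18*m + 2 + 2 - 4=-14*m^2 + 21*m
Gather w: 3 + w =w + 3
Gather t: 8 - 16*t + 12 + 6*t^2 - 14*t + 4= 6*t^2 - 30*t + 24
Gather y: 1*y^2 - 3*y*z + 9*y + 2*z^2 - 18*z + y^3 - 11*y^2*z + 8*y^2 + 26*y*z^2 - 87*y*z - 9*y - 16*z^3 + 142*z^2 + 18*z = y^3 + y^2*(9 - 11*z) + y*(26*z^2 - 90*z) - 16*z^3 + 144*z^2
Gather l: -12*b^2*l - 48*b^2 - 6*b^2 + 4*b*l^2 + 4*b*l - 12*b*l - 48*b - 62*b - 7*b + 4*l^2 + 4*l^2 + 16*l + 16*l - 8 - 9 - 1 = -54*b^2 - 117*b + l^2*(4*b + 8) + l*(-12*b^2 - 8*b + 32) - 18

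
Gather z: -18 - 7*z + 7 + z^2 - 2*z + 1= z^2 - 9*z - 10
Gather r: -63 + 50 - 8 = -21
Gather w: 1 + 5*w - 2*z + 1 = 5*w - 2*z + 2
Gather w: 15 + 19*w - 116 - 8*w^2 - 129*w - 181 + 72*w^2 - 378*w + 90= 64*w^2 - 488*w - 192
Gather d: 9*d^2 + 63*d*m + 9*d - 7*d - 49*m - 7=9*d^2 + d*(63*m + 2) - 49*m - 7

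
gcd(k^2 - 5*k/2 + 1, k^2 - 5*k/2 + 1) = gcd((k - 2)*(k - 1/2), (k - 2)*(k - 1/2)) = k^2 - 5*k/2 + 1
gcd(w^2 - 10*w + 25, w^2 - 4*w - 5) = w - 5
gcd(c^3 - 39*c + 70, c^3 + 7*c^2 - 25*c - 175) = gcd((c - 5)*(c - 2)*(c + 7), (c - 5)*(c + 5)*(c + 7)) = c^2 + 2*c - 35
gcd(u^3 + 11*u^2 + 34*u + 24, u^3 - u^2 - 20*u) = u + 4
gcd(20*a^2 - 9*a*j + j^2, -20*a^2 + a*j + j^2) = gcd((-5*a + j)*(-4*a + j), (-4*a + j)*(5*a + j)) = 4*a - j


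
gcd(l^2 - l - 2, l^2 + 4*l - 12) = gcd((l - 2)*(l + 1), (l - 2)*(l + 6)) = l - 2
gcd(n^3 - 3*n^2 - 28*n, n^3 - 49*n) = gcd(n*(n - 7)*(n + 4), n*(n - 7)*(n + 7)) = n^2 - 7*n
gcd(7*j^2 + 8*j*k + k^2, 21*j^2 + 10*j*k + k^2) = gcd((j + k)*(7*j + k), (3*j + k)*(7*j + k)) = 7*j + k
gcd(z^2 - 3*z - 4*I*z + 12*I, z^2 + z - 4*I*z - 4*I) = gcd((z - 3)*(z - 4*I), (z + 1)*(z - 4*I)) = z - 4*I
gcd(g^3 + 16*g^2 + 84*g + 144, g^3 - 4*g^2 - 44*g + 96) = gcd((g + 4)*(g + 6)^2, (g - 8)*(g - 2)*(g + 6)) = g + 6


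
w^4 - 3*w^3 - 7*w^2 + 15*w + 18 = (w - 3)^2*(w + 1)*(w + 2)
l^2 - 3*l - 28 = (l - 7)*(l + 4)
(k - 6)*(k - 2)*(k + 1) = k^3 - 7*k^2 + 4*k + 12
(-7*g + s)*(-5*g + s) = 35*g^2 - 12*g*s + s^2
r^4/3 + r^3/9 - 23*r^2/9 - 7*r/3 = r*(r/3 + 1/3)*(r - 3)*(r + 7/3)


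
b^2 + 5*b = b*(b + 5)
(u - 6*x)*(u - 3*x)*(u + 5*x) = u^3 - 4*u^2*x - 27*u*x^2 + 90*x^3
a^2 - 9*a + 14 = (a - 7)*(a - 2)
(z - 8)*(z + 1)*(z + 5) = z^3 - 2*z^2 - 43*z - 40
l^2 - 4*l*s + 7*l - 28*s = (l + 7)*(l - 4*s)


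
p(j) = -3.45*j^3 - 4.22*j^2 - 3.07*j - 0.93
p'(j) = -10.35*j^2 - 8.44*j - 3.07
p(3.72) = -248.35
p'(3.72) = -177.69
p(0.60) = -5.04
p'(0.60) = -11.86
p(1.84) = -42.36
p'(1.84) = -53.64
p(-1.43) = 4.92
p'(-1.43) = -12.17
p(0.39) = -2.97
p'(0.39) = -7.94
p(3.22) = -169.75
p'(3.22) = -137.56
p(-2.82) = 51.54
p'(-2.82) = -61.58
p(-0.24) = -0.39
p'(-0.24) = -1.64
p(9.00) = -2885.43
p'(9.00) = -917.38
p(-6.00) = 610.77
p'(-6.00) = -325.03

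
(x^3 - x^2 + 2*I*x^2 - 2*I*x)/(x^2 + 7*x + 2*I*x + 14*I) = x*(x - 1)/(x + 7)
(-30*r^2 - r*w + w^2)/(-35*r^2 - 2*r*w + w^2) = (6*r - w)/(7*r - w)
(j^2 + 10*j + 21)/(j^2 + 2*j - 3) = (j + 7)/(j - 1)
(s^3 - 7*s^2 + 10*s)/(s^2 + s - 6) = s*(s - 5)/(s + 3)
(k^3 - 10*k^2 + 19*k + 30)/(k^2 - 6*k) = k - 4 - 5/k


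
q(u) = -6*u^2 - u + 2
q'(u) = -12*u - 1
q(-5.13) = -150.77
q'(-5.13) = 60.56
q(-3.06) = -51.12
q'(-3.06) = 35.72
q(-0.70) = -0.24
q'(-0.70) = 7.40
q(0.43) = 0.46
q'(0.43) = -6.16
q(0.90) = -3.76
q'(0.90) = -11.80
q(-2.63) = -36.87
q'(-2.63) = 30.56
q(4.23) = -109.59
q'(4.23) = -51.76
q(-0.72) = -0.39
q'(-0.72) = 7.64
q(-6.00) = -208.00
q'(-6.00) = 71.00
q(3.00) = -55.00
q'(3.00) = -37.00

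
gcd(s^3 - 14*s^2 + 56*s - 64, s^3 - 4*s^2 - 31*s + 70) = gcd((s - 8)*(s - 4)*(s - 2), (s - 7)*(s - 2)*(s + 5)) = s - 2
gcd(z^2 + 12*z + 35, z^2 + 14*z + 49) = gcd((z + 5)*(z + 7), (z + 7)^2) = z + 7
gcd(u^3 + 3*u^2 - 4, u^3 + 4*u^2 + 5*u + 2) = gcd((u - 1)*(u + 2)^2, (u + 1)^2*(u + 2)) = u + 2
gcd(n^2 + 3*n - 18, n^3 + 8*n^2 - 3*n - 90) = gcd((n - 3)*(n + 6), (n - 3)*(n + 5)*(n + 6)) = n^2 + 3*n - 18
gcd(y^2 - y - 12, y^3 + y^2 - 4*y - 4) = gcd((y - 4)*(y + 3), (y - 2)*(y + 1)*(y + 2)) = 1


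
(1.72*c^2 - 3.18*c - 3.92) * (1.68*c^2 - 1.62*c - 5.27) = 2.8896*c^4 - 8.1288*c^3 - 10.4984*c^2 + 23.109*c + 20.6584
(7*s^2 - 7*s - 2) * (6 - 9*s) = -63*s^3 + 105*s^2 - 24*s - 12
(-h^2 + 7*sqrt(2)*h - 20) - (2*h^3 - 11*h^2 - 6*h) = -2*h^3 + 10*h^2 + 6*h + 7*sqrt(2)*h - 20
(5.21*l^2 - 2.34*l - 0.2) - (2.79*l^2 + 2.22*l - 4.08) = 2.42*l^2 - 4.56*l + 3.88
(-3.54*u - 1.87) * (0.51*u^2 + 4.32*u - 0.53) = -1.8054*u^3 - 16.2465*u^2 - 6.2022*u + 0.9911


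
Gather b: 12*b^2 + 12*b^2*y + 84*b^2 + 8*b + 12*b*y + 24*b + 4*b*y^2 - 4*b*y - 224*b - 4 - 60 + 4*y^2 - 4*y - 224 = b^2*(12*y + 96) + b*(4*y^2 + 8*y - 192) + 4*y^2 - 4*y - 288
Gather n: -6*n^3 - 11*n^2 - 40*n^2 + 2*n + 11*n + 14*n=-6*n^3 - 51*n^2 + 27*n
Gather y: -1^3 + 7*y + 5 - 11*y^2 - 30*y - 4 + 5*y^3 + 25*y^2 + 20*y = 5*y^3 + 14*y^2 - 3*y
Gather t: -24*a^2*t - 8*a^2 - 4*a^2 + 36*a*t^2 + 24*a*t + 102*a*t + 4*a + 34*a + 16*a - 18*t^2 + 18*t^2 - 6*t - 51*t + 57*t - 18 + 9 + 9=-12*a^2 + 36*a*t^2 + 54*a + t*(-24*a^2 + 126*a)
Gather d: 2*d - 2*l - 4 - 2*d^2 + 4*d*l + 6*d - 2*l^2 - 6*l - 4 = -2*d^2 + d*(4*l + 8) - 2*l^2 - 8*l - 8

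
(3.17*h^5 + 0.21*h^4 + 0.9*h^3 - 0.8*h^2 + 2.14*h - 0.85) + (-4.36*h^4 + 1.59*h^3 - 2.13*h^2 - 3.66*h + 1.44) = 3.17*h^5 - 4.15*h^4 + 2.49*h^3 - 2.93*h^2 - 1.52*h + 0.59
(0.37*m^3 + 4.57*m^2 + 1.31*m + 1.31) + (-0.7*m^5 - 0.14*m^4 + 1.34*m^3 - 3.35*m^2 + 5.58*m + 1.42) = -0.7*m^5 - 0.14*m^4 + 1.71*m^3 + 1.22*m^2 + 6.89*m + 2.73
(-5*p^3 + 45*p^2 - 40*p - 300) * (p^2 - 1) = -5*p^5 + 45*p^4 - 35*p^3 - 345*p^2 + 40*p + 300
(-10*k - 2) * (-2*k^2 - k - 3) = 20*k^3 + 14*k^2 + 32*k + 6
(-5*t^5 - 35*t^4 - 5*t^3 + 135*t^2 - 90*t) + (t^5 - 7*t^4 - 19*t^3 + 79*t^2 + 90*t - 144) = -4*t^5 - 42*t^4 - 24*t^3 + 214*t^2 - 144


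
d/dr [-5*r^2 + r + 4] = 1 - 10*r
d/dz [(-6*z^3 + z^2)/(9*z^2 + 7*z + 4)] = z*(-54*z^3 - 84*z^2 - 65*z + 8)/(81*z^4 + 126*z^3 + 121*z^2 + 56*z + 16)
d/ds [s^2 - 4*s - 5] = 2*s - 4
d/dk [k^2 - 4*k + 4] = 2*k - 4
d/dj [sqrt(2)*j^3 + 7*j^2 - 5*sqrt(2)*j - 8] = 3*sqrt(2)*j^2 + 14*j - 5*sqrt(2)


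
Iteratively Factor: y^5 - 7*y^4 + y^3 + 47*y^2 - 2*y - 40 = (y - 4)*(y^4 - 3*y^3 - 11*y^2 + 3*y + 10) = (y - 4)*(y + 1)*(y^3 - 4*y^2 - 7*y + 10) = (y - 4)*(y - 1)*(y + 1)*(y^2 - 3*y - 10) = (y - 4)*(y - 1)*(y + 1)*(y + 2)*(y - 5)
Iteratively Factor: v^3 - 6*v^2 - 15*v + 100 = (v - 5)*(v^2 - v - 20) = (v - 5)^2*(v + 4)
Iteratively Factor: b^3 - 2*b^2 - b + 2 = (b - 1)*(b^2 - b - 2) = (b - 1)*(b + 1)*(b - 2)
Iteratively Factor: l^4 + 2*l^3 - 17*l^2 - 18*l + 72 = (l + 3)*(l^3 - l^2 - 14*l + 24) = (l - 3)*(l + 3)*(l^2 + 2*l - 8) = (l - 3)*(l - 2)*(l + 3)*(l + 4)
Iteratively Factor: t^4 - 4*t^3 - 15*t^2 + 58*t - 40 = (t - 1)*(t^3 - 3*t^2 - 18*t + 40) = (t - 1)*(t + 4)*(t^2 - 7*t + 10) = (t - 2)*(t - 1)*(t + 4)*(t - 5)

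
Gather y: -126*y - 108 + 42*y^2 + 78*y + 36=42*y^2 - 48*y - 72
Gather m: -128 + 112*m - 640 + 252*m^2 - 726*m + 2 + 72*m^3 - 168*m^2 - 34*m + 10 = 72*m^3 + 84*m^2 - 648*m - 756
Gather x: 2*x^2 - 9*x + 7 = 2*x^2 - 9*x + 7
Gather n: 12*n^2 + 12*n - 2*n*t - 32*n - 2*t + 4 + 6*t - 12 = 12*n^2 + n*(-2*t - 20) + 4*t - 8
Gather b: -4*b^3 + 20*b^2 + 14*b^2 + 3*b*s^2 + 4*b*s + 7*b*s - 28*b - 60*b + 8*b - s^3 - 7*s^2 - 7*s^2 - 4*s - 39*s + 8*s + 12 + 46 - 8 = -4*b^3 + 34*b^2 + b*(3*s^2 + 11*s - 80) - s^3 - 14*s^2 - 35*s + 50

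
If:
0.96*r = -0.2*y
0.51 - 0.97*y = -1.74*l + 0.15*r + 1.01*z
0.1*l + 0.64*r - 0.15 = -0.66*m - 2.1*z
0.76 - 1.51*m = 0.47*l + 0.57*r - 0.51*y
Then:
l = -12.4208431273313*z - 1.65194792779621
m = -6.16821308740557*z - 0.0312517572962942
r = 5.02047648503252*z + 0.524720238429961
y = -24.0982871281561*z - 2.51865714446381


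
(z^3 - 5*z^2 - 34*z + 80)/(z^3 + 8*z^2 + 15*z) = (z^2 - 10*z + 16)/(z*(z + 3))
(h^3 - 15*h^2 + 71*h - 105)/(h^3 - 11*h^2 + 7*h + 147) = (h^2 - 8*h + 15)/(h^2 - 4*h - 21)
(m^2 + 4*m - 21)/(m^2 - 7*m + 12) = (m + 7)/(m - 4)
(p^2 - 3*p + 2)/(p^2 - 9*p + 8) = (p - 2)/(p - 8)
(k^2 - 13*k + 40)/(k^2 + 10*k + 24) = (k^2 - 13*k + 40)/(k^2 + 10*k + 24)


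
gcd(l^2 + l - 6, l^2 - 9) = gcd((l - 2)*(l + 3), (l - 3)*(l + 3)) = l + 3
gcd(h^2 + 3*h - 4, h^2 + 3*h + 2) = 1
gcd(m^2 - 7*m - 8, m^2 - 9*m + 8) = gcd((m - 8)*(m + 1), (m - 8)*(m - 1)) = m - 8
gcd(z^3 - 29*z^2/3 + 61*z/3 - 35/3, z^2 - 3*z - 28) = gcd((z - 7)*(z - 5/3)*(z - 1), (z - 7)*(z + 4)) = z - 7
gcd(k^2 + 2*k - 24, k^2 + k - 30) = k + 6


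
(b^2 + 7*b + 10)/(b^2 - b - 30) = (b + 2)/(b - 6)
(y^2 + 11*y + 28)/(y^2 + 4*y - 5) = (y^2 + 11*y + 28)/(y^2 + 4*y - 5)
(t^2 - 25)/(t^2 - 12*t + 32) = (t^2 - 25)/(t^2 - 12*t + 32)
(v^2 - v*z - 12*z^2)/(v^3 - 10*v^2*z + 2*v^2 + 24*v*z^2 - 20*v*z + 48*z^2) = (-v - 3*z)/(-v^2 + 6*v*z - 2*v + 12*z)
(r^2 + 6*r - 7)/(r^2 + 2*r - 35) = (r - 1)/(r - 5)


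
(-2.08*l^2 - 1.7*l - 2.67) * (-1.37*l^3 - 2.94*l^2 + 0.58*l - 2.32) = 2.8496*l^5 + 8.4442*l^4 + 7.4495*l^3 + 11.6894*l^2 + 2.3954*l + 6.1944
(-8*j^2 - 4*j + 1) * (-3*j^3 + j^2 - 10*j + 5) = 24*j^5 + 4*j^4 + 73*j^3 + j^2 - 30*j + 5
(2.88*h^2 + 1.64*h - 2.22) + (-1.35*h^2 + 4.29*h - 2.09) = 1.53*h^2 + 5.93*h - 4.31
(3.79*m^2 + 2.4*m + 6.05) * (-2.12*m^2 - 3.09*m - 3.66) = -8.0348*m^4 - 16.7991*m^3 - 34.1134*m^2 - 27.4785*m - 22.143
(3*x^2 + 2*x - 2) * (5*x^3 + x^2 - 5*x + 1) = 15*x^5 + 13*x^4 - 23*x^3 - 9*x^2 + 12*x - 2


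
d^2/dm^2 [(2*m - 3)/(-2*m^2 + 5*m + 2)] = 2*((2*m - 3)*(4*m - 5)^2 + 4*(3*m - 4)*(-2*m^2 + 5*m + 2))/(-2*m^2 + 5*m + 2)^3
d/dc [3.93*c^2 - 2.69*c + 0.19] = 7.86*c - 2.69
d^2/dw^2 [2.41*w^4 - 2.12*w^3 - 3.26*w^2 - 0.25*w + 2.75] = 28.92*w^2 - 12.72*w - 6.52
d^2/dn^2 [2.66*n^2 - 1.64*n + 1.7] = 5.32000000000000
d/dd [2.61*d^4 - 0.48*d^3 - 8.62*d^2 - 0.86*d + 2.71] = 10.44*d^3 - 1.44*d^2 - 17.24*d - 0.86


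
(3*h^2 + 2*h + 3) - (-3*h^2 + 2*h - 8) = 6*h^2 + 11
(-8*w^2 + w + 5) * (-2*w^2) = 16*w^4 - 2*w^3 - 10*w^2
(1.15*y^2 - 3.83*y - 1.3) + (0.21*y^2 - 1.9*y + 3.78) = 1.36*y^2 - 5.73*y + 2.48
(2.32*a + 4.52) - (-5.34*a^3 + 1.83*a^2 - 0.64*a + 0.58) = 5.34*a^3 - 1.83*a^2 + 2.96*a + 3.94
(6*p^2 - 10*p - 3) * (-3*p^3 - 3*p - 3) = -18*p^5 + 30*p^4 - 9*p^3 + 12*p^2 + 39*p + 9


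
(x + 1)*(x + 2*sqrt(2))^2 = x^3 + x^2 + 4*sqrt(2)*x^2 + 4*sqrt(2)*x + 8*x + 8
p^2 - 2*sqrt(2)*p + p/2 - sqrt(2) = (p + 1/2)*(p - 2*sqrt(2))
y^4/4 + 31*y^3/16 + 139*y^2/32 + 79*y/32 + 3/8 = (y/4 + 1)*(y + 1/4)*(y + 1/2)*(y + 3)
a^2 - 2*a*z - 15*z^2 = (a - 5*z)*(a + 3*z)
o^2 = o^2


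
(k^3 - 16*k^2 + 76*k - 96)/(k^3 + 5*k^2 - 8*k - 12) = (k^2 - 14*k + 48)/(k^2 + 7*k + 6)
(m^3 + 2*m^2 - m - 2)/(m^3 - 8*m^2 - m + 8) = (m + 2)/(m - 8)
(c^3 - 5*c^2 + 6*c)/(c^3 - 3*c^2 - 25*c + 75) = c*(c - 2)/(c^2 - 25)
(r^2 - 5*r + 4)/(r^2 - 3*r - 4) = (r - 1)/(r + 1)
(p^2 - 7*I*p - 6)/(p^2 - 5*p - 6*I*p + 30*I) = (p - I)/(p - 5)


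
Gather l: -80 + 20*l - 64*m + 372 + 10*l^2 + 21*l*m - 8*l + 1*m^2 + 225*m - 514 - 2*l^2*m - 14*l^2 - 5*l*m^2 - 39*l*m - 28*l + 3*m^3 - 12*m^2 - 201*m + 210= l^2*(-2*m - 4) + l*(-5*m^2 - 18*m - 16) + 3*m^3 - 11*m^2 - 40*m - 12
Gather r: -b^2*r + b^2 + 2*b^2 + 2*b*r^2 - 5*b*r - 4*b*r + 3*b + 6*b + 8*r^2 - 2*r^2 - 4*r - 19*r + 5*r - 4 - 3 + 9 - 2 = 3*b^2 + 9*b + r^2*(2*b + 6) + r*(-b^2 - 9*b - 18)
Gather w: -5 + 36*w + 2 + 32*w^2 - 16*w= 32*w^2 + 20*w - 3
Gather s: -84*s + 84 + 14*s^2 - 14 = 14*s^2 - 84*s + 70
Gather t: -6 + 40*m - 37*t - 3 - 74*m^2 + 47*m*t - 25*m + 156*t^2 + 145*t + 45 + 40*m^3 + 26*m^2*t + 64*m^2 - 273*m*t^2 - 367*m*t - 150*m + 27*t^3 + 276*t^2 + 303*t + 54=40*m^3 - 10*m^2 - 135*m + 27*t^3 + t^2*(432 - 273*m) + t*(26*m^2 - 320*m + 411) + 90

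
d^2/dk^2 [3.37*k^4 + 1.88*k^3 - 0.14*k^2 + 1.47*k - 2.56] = 40.44*k^2 + 11.28*k - 0.28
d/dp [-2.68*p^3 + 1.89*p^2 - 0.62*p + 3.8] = -8.04*p^2 + 3.78*p - 0.62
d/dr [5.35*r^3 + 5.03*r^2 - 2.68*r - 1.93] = 16.05*r^2 + 10.06*r - 2.68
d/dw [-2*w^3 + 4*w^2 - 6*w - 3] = -6*w^2 + 8*w - 6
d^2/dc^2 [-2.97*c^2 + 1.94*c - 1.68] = -5.94000000000000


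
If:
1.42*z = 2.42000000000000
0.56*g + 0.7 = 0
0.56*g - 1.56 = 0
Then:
No Solution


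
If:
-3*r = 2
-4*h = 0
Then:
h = 0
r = -2/3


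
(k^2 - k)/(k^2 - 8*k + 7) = k/(k - 7)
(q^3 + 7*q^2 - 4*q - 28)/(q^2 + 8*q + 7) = (q^2 - 4)/(q + 1)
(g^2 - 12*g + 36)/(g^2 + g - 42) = (g - 6)/(g + 7)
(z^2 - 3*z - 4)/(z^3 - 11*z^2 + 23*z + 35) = (z - 4)/(z^2 - 12*z + 35)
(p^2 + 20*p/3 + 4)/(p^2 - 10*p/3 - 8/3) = (p + 6)/(p - 4)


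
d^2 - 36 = (d - 6)*(d + 6)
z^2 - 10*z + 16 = (z - 8)*(z - 2)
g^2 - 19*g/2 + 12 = (g - 8)*(g - 3/2)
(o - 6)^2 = o^2 - 12*o + 36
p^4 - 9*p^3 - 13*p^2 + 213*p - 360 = (p - 8)*(p - 3)^2*(p + 5)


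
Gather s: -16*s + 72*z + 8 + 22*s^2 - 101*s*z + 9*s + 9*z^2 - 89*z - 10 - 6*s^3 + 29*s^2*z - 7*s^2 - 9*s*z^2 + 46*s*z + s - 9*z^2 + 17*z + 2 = -6*s^3 + s^2*(29*z + 15) + s*(-9*z^2 - 55*z - 6)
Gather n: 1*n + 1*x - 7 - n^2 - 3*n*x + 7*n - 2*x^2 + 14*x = -n^2 + n*(8 - 3*x) - 2*x^2 + 15*x - 7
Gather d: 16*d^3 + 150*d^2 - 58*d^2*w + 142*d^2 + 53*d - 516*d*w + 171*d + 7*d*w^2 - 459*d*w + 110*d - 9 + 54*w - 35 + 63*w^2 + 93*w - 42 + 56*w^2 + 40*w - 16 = 16*d^3 + d^2*(292 - 58*w) + d*(7*w^2 - 975*w + 334) + 119*w^2 + 187*w - 102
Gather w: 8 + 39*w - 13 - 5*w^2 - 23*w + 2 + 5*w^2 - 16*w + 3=0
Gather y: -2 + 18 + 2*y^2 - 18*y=2*y^2 - 18*y + 16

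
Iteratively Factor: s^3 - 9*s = (s - 3)*(s^2 + 3*s) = (s - 3)*(s + 3)*(s)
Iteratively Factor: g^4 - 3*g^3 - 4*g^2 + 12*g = (g)*(g^3 - 3*g^2 - 4*g + 12) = g*(g + 2)*(g^2 - 5*g + 6) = g*(g - 2)*(g + 2)*(g - 3)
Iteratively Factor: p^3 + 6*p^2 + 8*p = (p)*(p^2 + 6*p + 8) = p*(p + 4)*(p + 2)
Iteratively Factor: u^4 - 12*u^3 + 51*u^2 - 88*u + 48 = (u - 3)*(u^3 - 9*u^2 + 24*u - 16) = (u - 3)*(u - 1)*(u^2 - 8*u + 16) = (u - 4)*(u - 3)*(u - 1)*(u - 4)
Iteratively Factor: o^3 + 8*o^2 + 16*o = (o + 4)*(o^2 + 4*o) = (o + 4)^2*(o)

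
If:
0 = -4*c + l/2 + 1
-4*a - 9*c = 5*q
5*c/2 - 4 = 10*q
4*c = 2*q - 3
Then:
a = 919/280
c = -38/35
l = -374/35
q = -47/70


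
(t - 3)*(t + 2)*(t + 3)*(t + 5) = t^4 + 7*t^3 + t^2 - 63*t - 90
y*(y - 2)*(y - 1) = y^3 - 3*y^2 + 2*y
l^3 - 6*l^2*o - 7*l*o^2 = l*(l - 7*o)*(l + o)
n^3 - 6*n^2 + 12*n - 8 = (n - 2)^3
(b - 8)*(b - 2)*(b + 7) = b^3 - 3*b^2 - 54*b + 112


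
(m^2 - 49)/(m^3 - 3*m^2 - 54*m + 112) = (m - 7)/(m^2 - 10*m + 16)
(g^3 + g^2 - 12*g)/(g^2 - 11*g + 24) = g*(g + 4)/(g - 8)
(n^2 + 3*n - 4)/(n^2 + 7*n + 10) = (n^2 + 3*n - 4)/(n^2 + 7*n + 10)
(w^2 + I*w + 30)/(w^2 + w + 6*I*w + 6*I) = (w - 5*I)/(w + 1)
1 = 1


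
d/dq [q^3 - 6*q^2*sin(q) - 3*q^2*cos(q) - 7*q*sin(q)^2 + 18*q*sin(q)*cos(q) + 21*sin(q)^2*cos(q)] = 3*q^2*sin(q) - 6*q^2*cos(q) + 3*q^2 - 12*q*sin(q) - 7*q*sin(2*q) - 6*q*cos(q) + 18*q*cos(2*q) - 21*sin(q)/4 + 9*sin(2*q) + 63*sin(3*q)/4 + 7*cos(2*q)/2 - 7/2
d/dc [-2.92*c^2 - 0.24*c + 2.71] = -5.84*c - 0.24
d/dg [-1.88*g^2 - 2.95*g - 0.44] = -3.76*g - 2.95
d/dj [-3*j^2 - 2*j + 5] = -6*j - 2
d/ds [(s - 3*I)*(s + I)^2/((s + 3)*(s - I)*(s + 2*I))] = (s^4*(3 + 2*I) + s^3*(-6 + 6*I) + s^2*(6 - 16*I) + s*(6 - 30*I) + 39 - 6*I)/(s^6 + s^5*(6 + 2*I) + s^4*(12 + 12*I) + s^3*(18 + 22*I) + s^2*(31 + 24*I) + s*(24 + 36*I) + 36)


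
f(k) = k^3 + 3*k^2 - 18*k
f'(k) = 3*k^2 + 6*k - 18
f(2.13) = -15.07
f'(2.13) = 8.39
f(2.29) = -13.48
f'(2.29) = 11.47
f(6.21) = 243.40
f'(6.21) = 134.95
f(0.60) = -9.50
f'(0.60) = -13.32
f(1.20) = -15.55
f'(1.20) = -6.48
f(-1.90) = 38.17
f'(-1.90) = -18.57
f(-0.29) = 5.45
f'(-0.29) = -19.49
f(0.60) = -9.50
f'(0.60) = -13.32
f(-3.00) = 54.00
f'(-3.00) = -9.00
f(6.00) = 216.00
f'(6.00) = 126.00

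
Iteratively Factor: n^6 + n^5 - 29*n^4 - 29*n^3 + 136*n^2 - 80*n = (n)*(n^5 + n^4 - 29*n^3 - 29*n^2 + 136*n - 80) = n*(n + 4)*(n^4 - 3*n^3 - 17*n^2 + 39*n - 20) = n*(n - 5)*(n + 4)*(n^3 + 2*n^2 - 7*n + 4) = n*(n - 5)*(n - 1)*(n + 4)*(n^2 + 3*n - 4) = n*(n - 5)*(n - 1)*(n + 4)^2*(n - 1)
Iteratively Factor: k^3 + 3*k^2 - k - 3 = (k - 1)*(k^2 + 4*k + 3) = (k - 1)*(k + 1)*(k + 3)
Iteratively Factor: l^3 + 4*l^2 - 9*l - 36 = (l + 3)*(l^2 + l - 12) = (l + 3)*(l + 4)*(l - 3)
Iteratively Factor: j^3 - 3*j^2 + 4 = (j - 2)*(j^2 - j - 2) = (j - 2)^2*(j + 1)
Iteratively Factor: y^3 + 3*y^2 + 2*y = (y + 2)*(y^2 + y) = (y + 1)*(y + 2)*(y)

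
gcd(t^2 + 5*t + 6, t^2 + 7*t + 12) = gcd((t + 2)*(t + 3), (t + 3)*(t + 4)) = t + 3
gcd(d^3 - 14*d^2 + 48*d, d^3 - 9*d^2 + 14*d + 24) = d - 6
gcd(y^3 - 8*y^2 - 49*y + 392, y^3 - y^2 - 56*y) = y^2 - y - 56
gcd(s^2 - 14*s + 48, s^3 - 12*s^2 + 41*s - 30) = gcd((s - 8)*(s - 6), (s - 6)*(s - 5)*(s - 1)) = s - 6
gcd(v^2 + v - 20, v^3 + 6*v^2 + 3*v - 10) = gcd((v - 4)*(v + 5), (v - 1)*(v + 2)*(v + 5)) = v + 5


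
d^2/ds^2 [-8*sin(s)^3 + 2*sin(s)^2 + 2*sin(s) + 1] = 4*sin(s) - 18*sin(3*s) + 4*cos(2*s)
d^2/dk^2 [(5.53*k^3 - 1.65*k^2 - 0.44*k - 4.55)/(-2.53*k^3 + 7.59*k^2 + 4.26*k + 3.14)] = (-191.258892*k^6 - 340.709028000001*k^5 - 121.682880000001*k^4 - 1198.090068*k^3 + 640.640874*k^2 + 709.518888*k - 30.968052)/(16.194277*k^9 - 145.748493*k^8 + 355.441977*k^7 - 6.72094500000004*k^6 - 236.712366*k^5 - 752.835402*k^4 - 611.635668*k^3 - 395.453484*k^2 - 126.005688*k - 30.959144)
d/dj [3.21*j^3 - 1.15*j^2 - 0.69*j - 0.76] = 9.63*j^2 - 2.3*j - 0.69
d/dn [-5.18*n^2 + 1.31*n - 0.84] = 1.31 - 10.36*n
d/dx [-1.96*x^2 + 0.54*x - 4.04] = 0.54 - 3.92*x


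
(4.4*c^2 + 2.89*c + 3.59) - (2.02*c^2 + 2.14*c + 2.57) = 2.38*c^2 + 0.75*c + 1.02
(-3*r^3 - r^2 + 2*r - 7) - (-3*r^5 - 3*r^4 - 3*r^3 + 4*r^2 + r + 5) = 3*r^5 + 3*r^4 - 5*r^2 + r - 12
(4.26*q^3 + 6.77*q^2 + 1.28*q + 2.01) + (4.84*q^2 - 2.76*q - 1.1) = 4.26*q^3 + 11.61*q^2 - 1.48*q + 0.91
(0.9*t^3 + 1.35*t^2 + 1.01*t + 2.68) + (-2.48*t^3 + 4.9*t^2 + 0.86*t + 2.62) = -1.58*t^3 + 6.25*t^2 + 1.87*t + 5.3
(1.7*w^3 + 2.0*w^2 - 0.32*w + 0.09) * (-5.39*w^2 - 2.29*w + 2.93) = -9.163*w^5 - 14.673*w^4 + 2.1258*w^3 + 6.1077*w^2 - 1.1437*w + 0.2637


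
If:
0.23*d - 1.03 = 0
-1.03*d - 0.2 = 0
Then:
No Solution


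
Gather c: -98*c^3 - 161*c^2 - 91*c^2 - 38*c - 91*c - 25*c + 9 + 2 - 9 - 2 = -98*c^3 - 252*c^2 - 154*c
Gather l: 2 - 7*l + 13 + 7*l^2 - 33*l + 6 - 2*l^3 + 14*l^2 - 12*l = -2*l^3 + 21*l^2 - 52*l + 21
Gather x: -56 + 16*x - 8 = 16*x - 64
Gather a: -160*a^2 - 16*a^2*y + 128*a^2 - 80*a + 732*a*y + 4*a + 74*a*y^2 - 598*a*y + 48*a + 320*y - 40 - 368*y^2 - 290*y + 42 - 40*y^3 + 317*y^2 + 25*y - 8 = a^2*(-16*y - 32) + a*(74*y^2 + 134*y - 28) - 40*y^3 - 51*y^2 + 55*y - 6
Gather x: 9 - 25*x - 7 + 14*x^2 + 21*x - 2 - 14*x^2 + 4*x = 0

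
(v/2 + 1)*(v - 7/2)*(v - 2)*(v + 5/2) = v^4/2 - v^3/2 - 51*v^2/8 + 2*v + 35/2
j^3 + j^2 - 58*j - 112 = (j - 8)*(j + 2)*(j + 7)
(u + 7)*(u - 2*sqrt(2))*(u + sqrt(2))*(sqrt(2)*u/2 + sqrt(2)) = sqrt(2)*u^4/2 - u^3 + 9*sqrt(2)*u^3/2 - 9*u^2 + 5*sqrt(2)*u^2 - 18*sqrt(2)*u - 14*u - 28*sqrt(2)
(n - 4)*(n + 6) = n^2 + 2*n - 24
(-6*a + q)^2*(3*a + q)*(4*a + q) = 432*a^4 + 108*a^3*q - 36*a^2*q^2 - 5*a*q^3 + q^4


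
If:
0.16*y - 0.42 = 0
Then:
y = 2.62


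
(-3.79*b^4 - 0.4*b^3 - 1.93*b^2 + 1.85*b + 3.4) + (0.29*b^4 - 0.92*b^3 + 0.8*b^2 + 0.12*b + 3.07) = -3.5*b^4 - 1.32*b^3 - 1.13*b^2 + 1.97*b + 6.47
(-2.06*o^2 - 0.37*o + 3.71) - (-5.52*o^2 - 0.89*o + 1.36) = 3.46*o^2 + 0.52*o + 2.35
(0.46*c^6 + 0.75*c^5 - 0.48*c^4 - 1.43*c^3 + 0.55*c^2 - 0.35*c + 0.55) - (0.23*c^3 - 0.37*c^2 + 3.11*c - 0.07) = 0.46*c^6 + 0.75*c^5 - 0.48*c^4 - 1.66*c^3 + 0.92*c^2 - 3.46*c + 0.62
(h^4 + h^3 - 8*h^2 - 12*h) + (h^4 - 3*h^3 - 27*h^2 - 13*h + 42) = 2*h^4 - 2*h^3 - 35*h^2 - 25*h + 42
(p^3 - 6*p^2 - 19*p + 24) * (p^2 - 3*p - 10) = p^5 - 9*p^4 - 11*p^3 + 141*p^2 + 118*p - 240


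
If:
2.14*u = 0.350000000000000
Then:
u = 0.16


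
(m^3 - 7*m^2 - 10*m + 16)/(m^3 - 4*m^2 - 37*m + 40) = (m + 2)/(m + 5)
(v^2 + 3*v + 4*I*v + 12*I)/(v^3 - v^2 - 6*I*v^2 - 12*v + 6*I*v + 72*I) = (v + 4*I)/(v^2 + v*(-4 - 6*I) + 24*I)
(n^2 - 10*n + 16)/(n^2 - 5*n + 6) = (n - 8)/(n - 3)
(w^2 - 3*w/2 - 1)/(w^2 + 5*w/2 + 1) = (w - 2)/(w + 2)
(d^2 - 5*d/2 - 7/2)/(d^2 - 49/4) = 2*(d + 1)/(2*d + 7)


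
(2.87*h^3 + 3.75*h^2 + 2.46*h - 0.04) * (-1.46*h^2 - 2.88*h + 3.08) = -4.1902*h^5 - 13.7406*h^4 - 5.552*h^3 + 4.5236*h^2 + 7.692*h - 0.1232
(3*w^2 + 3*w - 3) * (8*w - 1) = 24*w^3 + 21*w^2 - 27*w + 3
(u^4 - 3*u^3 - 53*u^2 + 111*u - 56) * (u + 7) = u^5 + 4*u^4 - 74*u^3 - 260*u^2 + 721*u - 392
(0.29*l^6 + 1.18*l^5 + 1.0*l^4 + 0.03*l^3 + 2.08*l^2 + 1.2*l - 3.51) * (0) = 0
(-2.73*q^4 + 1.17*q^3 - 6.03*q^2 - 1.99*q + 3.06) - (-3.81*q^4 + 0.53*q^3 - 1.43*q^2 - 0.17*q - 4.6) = 1.08*q^4 + 0.64*q^3 - 4.6*q^2 - 1.82*q + 7.66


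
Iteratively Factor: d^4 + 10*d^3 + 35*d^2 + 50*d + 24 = (d + 2)*(d^3 + 8*d^2 + 19*d + 12) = (d + 2)*(d + 3)*(d^2 + 5*d + 4) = (d + 2)*(d + 3)*(d + 4)*(d + 1)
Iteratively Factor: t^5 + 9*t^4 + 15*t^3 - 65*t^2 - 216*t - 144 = (t - 3)*(t^4 + 12*t^3 + 51*t^2 + 88*t + 48) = (t - 3)*(t + 4)*(t^3 + 8*t^2 + 19*t + 12) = (t - 3)*(t + 1)*(t + 4)*(t^2 + 7*t + 12) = (t - 3)*(t + 1)*(t + 4)^2*(t + 3)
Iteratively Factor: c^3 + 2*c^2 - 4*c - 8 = (c + 2)*(c^2 - 4) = (c - 2)*(c + 2)*(c + 2)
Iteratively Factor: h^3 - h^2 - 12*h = (h + 3)*(h^2 - 4*h) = h*(h + 3)*(h - 4)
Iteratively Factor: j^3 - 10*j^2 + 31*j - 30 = (j - 2)*(j^2 - 8*j + 15) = (j - 3)*(j - 2)*(j - 5)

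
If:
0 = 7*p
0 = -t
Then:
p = 0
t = 0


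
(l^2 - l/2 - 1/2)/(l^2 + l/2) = (l - 1)/l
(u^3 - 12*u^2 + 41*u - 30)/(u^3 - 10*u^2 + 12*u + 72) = (u^2 - 6*u + 5)/(u^2 - 4*u - 12)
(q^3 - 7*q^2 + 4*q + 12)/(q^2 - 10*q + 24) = (q^2 - q - 2)/(q - 4)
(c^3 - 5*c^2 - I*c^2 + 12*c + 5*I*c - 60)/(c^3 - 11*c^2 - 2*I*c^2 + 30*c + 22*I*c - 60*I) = (c^2 - I*c + 12)/(c^2 - 2*c*(3 + I) + 12*I)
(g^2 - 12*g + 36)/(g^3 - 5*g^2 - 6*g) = (g - 6)/(g*(g + 1))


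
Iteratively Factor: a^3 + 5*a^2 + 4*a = (a + 4)*(a^2 + a) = a*(a + 4)*(a + 1)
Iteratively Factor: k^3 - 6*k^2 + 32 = (k + 2)*(k^2 - 8*k + 16) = (k - 4)*(k + 2)*(k - 4)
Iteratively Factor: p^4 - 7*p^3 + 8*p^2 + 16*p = (p)*(p^3 - 7*p^2 + 8*p + 16) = p*(p - 4)*(p^2 - 3*p - 4) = p*(p - 4)*(p + 1)*(p - 4)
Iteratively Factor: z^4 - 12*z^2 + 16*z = (z + 4)*(z^3 - 4*z^2 + 4*z) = (z - 2)*(z + 4)*(z^2 - 2*z) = (z - 2)^2*(z + 4)*(z)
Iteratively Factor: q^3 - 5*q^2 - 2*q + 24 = (q - 4)*(q^2 - q - 6) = (q - 4)*(q + 2)*(q - 3)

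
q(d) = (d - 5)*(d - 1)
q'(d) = 2*d - 6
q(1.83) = -2.63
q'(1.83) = -2.34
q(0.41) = 2.71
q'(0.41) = -5.18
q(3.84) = -3.29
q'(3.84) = 1.68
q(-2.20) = 23.04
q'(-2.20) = -10.40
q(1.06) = -0.24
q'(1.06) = -3.88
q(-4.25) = 48.56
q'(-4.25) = -14.50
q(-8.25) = 122.56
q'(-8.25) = -22.50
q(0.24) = 3.62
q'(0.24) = -5.52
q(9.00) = 32.00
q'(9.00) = 12.00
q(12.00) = 77.00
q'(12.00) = 18.00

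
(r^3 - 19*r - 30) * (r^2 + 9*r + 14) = r^5 + 9*r^4 - 5*r^3 - 201*r^2 - 536*r - 420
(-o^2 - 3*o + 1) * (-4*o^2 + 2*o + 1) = 4*o^4 + 10*o^3 - 11*o^2 - o + 1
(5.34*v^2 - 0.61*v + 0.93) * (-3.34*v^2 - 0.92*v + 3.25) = -17.8356*v^4 - 2.8754*v^3 + 14.81*v^2 - 2.8381*v + 3.0225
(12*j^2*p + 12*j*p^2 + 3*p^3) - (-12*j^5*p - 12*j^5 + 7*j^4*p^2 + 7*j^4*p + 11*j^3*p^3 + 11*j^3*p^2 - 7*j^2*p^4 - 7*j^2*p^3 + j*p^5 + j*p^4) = 12*j^5*p + 12*j^5 - 7*j^4*p^2 - 7*j^4*p - 11*j^3*p^3 - 11*j^3*p^2 + 7*j^2*p^4 + 7*j^2*p^3 + 12*j^2*p - j*p^5 - j*p^4 + 12*j*p^2 + 3*p^3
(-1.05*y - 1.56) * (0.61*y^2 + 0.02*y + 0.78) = -0.6405*y^3 - 0.9726*y^2 - 0.8502*y - 1.2168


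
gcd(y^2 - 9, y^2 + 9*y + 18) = y + 3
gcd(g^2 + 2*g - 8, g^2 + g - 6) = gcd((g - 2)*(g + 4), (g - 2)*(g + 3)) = g - 2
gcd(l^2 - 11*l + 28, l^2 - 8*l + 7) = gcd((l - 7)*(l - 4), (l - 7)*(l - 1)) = l - 7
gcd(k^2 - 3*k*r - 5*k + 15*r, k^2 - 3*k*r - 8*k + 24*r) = -k + 3*r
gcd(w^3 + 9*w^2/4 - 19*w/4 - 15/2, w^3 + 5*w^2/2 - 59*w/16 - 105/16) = w^2 + 17*w/4 + 15/4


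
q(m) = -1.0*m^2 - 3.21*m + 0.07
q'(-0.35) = -2.51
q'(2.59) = -8.39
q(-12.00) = -105.41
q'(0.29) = -3.79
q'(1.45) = -6.11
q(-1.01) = 2.29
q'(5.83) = -14.87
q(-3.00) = 0.70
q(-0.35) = 1.07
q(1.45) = -6.69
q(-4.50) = -5.74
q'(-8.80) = 14.39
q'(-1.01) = -1.19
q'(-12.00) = 20.79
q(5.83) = -52.63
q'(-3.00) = 2.79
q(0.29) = -0.94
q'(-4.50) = 5.79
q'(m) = -2.0*m - 3.21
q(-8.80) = -49.12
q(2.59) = -14.95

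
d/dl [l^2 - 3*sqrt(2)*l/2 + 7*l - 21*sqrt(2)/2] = 2*l - 3*sqrt(2)/2 + 7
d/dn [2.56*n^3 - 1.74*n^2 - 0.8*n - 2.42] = 7.68*n^2 - 3.48*n - 0.8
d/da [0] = 0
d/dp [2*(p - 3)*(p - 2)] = 4*p - 10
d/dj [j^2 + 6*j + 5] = 2*j + 6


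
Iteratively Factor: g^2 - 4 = (g - 2)*(g + 2)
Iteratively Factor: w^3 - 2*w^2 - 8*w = (w)*(w^2 - 2*w - 8) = w*(w + 2)*(w - 4)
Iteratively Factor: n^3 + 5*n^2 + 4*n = (n + 4)*(n^2 + n) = (n + 1)*(n + 4)*(n)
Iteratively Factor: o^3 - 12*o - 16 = (o + 2)*(o^2 - 2*o - 8) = (o - 4)*(o + 2)*(o + 2)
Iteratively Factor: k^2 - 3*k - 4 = (k - 4)*(k + 1)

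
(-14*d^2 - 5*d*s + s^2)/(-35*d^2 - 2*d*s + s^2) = (2*d + s)/(5*d + s)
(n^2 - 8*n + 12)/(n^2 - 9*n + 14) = (n - 6)/(n - 7)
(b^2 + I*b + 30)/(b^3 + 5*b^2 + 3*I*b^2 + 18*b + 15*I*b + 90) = (b - 5*I)/(b^2 + b*(5 - 3*I) - 15*I)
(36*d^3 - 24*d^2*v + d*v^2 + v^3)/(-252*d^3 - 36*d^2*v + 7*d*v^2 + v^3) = (6*d^2 - 5*d*v + v^2)/(-42*d^2 + d*v + v^2)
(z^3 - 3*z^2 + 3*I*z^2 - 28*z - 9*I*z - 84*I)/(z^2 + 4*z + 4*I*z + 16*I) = (z^2 + z*(-7 + 3*I) - 21*I)/(z + 4*I)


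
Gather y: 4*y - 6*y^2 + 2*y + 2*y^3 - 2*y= 2*y^3 - 6*y^2 + 4*y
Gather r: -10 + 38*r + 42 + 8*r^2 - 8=8*r^2 + 38*r + 24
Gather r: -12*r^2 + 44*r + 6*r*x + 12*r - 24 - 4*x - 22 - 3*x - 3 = -12*r^2 + r*(6*x + 56) - 7*x - 49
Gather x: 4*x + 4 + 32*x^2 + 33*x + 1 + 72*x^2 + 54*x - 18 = 104*x^2 + 91*x - 13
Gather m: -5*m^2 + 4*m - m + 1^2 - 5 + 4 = -5*m^2 + 3*m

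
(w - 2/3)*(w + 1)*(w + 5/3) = w^3 + 2*w^2 - w/9 - 10/9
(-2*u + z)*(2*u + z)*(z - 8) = -4*u^2*z + 32*u^2 + z^3 - 8*z^2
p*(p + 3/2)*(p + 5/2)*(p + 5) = p^4 + 9*p^3 + 95*p^2/4 + 75*p/4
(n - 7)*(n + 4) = n^2 - 3*n - 28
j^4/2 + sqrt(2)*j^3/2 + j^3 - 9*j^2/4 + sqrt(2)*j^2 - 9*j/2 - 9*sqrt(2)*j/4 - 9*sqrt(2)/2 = (j/2 + sqrt(2)/2)*(j + 2)*(j - 3*sqrt(2)/2)*(j + 3*sqrt(2)/2)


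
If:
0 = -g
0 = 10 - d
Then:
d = 10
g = 0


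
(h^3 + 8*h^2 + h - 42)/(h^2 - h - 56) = (h^2 + h - 6)/(h - 8)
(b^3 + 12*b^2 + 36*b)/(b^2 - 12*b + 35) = b*(b^2 + 12*b + 36)/(b^2 - 12*b + 35)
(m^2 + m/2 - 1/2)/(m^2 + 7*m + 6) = (m - 1/2)/(m + 6)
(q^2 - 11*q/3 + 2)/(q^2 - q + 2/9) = 3*(q - 3)/(3*q - 1)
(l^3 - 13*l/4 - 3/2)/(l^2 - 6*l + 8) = (l^2 + 2*l + 3/4)/(l - 4)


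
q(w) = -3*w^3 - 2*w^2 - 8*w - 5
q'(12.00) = -1352.00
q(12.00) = -5573.00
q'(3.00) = -101.00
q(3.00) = -128.00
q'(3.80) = -153.16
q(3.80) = -228.90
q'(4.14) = -178.82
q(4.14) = -285.27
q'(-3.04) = -79.01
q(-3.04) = 85.12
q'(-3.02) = -78.00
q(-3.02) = 83.55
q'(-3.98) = -134.64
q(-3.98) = 184.29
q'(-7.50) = -484.25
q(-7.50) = 1208.12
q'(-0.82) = -10.77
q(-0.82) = 1.87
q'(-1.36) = -19.21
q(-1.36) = 9.73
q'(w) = -9*w^2 - 4*w - 8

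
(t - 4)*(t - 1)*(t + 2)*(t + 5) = t^4 + 2*t^3 - 21*t^2 - 22*t + 40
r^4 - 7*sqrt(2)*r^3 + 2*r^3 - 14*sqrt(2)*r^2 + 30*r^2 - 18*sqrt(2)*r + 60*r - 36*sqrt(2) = (r + 2)*(r - 3*sqrt(2))^2*(r - sqrt(2))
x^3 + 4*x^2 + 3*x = x*(x + 1)*(x + 3)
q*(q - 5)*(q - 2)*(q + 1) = q^4 - 6*q^3 + 3*q^2 + 10*q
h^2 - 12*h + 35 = (h - 7)*(h - 5)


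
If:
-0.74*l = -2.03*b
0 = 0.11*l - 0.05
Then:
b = 0.17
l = 0.45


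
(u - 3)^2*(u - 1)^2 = u^4 - 8*u^3 + 22*u^2 - 24*u + 9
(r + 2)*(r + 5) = r^2 + 7*r + 10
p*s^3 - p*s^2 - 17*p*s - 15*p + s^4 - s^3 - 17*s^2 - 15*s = (p + s)*(s - 5)*(s + 1)*(s + 3)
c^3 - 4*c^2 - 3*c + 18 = (c - 3)^2*(c + 2)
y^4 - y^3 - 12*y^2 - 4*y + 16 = (y - 4)*(y - 1)*(y + 2)^2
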